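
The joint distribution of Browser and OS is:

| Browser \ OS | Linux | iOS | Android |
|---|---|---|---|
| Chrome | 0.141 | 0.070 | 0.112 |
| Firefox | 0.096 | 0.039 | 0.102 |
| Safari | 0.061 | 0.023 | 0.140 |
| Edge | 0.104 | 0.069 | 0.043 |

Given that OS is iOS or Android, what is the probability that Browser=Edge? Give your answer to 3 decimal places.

P(OS=iOS) = 0.070 + 0.039 + 0.023 + 0.069 = 0.201.
P(OS=Android) = 0.112 + 0.102 + 0.140 + 0.043 = 0.397.
P(OS ∈ {iOS, Android}) = 0.201 + 0.397 = 0.598; P(Browser=Edge, OS ∈ {iOS, Android}) = 0.069 + 0.043 = 0.112.
P(Browser=Edge | OS ∈ {iOS, Android}) = 0.112/0.598 = 0.187.

0.187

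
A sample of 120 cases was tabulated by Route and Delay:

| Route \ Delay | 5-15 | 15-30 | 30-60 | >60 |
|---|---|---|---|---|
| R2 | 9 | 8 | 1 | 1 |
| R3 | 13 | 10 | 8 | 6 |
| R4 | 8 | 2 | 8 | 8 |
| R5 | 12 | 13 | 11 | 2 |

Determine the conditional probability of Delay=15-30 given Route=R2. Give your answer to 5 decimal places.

Total with Route=R2: 9 + 8 + 1 + 1 = 19.
P(Delay=15-30 | Route=R2) = 8/19 = 0.42105.

0.42105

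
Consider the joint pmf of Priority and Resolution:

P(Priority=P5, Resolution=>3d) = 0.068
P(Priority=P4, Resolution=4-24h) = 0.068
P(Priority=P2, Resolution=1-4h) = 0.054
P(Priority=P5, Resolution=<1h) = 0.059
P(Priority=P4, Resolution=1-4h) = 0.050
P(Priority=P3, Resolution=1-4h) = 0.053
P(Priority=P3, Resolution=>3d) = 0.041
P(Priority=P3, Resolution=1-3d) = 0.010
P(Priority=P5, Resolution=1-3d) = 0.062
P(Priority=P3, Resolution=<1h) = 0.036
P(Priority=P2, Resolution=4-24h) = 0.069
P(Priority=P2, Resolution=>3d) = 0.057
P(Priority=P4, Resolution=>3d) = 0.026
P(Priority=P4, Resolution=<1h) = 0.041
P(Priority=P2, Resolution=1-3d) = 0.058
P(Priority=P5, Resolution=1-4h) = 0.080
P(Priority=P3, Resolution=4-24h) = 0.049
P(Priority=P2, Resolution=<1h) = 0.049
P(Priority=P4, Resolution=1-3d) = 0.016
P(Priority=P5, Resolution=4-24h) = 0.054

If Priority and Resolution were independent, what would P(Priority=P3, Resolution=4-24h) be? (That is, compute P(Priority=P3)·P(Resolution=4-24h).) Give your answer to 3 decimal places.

0.045

P(Priority=P3) = 0.036 + 0.053 + 0.049 + 0.010 + 0.041 = 0.189.
P(Resolution=4-24h) = 0.069 + 0.049 + 0.068 + 0.054 = 0.240.
Product: 0.189 × 0.240 = 0.045.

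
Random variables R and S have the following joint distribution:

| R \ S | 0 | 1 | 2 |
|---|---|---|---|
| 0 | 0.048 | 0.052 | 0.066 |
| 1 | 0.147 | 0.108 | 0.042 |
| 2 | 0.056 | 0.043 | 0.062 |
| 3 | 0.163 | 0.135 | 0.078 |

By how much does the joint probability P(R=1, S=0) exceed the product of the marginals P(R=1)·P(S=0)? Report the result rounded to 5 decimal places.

P(R=1) = 0.147 + 0.108 + 0.042 = 0.297.
P(S=0) = 0.048 + 0.147 + 0.056 + 0.163 = 0.414.
P(R=1, S=0) − P(R=1)P(S=0) = 0.147 − 0.297×0.414 = 0.02404.

0.02404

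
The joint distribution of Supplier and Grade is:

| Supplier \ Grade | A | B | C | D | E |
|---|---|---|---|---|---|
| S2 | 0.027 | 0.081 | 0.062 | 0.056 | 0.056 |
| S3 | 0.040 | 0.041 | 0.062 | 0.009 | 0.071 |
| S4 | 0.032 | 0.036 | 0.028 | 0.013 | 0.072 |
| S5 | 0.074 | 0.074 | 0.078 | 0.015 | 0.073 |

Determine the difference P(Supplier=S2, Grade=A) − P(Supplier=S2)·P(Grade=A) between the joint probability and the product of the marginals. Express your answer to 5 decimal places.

P(Supplier=S2) = 0.027 + 0.081 + 0.062 + 0.056 + 0.056 = 0.282.
P(Grade=A) = 0.027 + 0.040 + 0.032 + 0.074 = 0.173.
P(Supplier=S2, Grade=A) − P(Supplier=S2)P(Grade=A) = 0.027 − 0.282×0.173 = -0.02179.

-0.02179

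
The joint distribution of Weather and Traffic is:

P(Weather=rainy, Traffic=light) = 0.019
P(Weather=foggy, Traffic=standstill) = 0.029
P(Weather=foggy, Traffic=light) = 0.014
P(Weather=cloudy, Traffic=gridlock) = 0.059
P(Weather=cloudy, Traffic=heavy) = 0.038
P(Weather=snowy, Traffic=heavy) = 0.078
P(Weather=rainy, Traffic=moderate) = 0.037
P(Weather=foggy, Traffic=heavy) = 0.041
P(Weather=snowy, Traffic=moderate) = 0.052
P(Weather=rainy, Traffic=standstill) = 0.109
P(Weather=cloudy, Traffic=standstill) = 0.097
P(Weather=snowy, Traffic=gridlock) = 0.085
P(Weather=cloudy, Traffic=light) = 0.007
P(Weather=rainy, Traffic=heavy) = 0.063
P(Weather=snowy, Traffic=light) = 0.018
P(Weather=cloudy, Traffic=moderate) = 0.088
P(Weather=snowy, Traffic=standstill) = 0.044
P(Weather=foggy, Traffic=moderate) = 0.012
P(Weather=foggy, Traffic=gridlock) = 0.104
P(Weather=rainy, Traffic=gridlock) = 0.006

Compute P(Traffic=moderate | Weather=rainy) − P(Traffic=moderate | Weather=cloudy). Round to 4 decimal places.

-0.1464

P(Weather=rainy) = 0.019 + 0.037 + 0.063 + 0.006 + 0.109 = 0.234; P(Traffic=moderate | Weather=rainy) = 0.037/0.234 = 0.15812.
P(Weather=cloudy) = 0.007 + 0.088 + 0.038 + 0.059 + 0.097 = 0.289; P(Traffic=moderate | Weather=cloudy) = 0.088/0.289 = 0.30450.
Difference = -0.1464.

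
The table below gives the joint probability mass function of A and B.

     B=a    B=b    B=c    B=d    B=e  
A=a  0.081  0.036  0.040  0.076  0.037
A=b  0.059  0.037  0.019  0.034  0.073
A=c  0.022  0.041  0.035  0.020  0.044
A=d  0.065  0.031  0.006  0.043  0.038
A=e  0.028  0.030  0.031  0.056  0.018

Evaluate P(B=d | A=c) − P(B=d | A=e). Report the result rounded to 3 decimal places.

-0.220

P(A=c) = 0.022 + 0.041 + 0.035 + 0.020 + 0.044 = 0.162; P(B=d | A=c) = 0.020/0.162 = 0.1235.
P(A=e) = 0.028 + 0.030 + 0.031 + 0.056 + 0.018 = 0.163; P(B=d | A=e) = 0.056/0.163 = 0.3436.
Difference = -0.220.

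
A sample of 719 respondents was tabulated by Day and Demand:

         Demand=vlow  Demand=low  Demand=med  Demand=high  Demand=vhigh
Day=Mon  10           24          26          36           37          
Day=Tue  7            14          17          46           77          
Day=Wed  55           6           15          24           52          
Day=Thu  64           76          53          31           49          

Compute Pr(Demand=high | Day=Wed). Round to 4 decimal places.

Total with Day=Wed: 55 + 6 + 15 + 24 + 52 = 152.
P(Demand=high | Day=Wed) = 24/152 = 0.1579.

0.1579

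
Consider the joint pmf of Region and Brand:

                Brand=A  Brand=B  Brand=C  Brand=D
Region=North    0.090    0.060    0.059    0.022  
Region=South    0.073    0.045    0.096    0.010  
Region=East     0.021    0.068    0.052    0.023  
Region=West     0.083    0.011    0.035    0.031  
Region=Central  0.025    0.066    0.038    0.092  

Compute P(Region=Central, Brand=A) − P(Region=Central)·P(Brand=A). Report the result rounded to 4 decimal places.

P(Region=Central) = 0.025 + 0.066 + 0.038 + 0.092 = 0.221.
P(Brand=A) = 0.090 + 0.073 + 0.021 + 0.083 + 0.025 = 0.292.
P(Region=Central, Brand=A) − P(Region=Central)P(Brand=A) = 0.025 − 0.221×0.292 = -0.0395.

-0.0395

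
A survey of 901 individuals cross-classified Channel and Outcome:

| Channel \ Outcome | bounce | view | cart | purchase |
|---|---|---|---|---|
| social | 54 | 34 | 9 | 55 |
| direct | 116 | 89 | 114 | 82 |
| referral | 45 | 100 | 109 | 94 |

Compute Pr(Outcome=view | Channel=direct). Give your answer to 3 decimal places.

0.222

Total with Channel=direct: 116 + 89 + 114 + 82 = 401.
P(Outcome=view | Channel=direct) = 89/401 = 0.222.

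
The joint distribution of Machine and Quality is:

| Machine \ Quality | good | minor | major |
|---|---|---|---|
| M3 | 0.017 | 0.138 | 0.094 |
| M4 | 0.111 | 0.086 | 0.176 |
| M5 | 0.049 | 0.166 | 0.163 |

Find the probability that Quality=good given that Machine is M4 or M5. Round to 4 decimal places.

0.2130

P(Machine=M4) = 0.111 + 0.086 + 0.176 = 0.373.
P(Machine=M5) = 0.049 + 0.166 + 0.163 = 0.378.
P(Machine ∈ {M4, M5}) = 0.373 + 0.378 = 0.751; P(Quality=good, Machine ∈ {M4, M5}) = 0.111 + 0.049 = 0.160.
P(Quality=good | Machine ∈ {M4, M5}) = 0.160/0.751 = 0.2130.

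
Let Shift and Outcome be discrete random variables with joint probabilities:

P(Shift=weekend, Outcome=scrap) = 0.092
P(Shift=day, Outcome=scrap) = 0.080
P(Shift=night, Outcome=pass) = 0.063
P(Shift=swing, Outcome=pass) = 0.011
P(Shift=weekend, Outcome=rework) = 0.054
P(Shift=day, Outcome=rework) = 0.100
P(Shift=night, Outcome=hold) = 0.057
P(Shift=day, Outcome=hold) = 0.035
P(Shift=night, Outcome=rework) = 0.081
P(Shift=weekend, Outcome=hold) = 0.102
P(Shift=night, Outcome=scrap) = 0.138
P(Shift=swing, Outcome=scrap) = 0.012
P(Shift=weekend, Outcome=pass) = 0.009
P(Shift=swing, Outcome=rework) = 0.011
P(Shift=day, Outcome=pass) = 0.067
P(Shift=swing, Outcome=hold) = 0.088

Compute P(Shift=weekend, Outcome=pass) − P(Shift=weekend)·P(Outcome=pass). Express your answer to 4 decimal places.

-0.0296

P(Shift=weekend) = 0.009 + 0.054 + 0.092 + 0.102 = 0.257.
P(Outcome=pass) = 0.067 + 0.011 + 0.063 + 0.009 = 0.150.
P(Shift=weekend, Outcome=pass) − P(Shift=weekend)P(Outcome=pass) = 0.009 − 0.257×0.150 = -0.0296.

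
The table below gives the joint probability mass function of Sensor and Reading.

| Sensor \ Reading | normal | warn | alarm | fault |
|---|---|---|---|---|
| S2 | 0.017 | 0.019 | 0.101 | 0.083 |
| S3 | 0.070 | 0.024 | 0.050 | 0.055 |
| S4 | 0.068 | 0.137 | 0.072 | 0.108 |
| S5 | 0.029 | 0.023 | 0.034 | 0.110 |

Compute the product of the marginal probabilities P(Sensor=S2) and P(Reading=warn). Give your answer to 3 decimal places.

P(Sensor=S2) = 0.017 + 0.019 + 0.101 + 0.083 = 0.220.
P(Reading=warn) = 0.019 + 0.024 + 0.137 + 0.023 = 0.203.
Product: 0.220 × 0.203 = 0.045.

0.045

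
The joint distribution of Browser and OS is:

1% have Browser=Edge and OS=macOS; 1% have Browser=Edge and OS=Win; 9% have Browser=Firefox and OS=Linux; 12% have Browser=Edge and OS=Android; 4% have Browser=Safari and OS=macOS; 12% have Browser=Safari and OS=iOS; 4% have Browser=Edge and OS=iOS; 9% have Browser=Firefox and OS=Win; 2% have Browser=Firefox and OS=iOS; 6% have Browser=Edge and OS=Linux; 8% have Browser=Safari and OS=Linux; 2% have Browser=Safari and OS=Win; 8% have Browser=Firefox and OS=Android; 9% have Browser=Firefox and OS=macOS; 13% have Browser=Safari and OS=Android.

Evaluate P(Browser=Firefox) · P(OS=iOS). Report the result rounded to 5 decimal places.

0.06660

P(Browser=Firefox) = 0.09 + 0.09 + 0.09 + 0.02 + 0.08 = 0.37.
P(OS=iOS) = 0.02 + 0.12 + 0.04 = 0.18.
Product: 0.37 × 0.18 = 0.06660.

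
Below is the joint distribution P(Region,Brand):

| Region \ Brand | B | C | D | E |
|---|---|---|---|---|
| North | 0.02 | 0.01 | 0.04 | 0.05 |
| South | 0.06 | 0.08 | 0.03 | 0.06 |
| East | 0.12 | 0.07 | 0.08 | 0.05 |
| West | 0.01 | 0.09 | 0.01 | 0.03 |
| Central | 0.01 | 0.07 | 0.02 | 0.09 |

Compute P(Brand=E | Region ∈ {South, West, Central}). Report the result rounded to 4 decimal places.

P(Region=South) = 0.06 + 0.08 + 0.03 + 0.06 = 0.23.
P(Region=West) = 0.01 + 0.09 + 0.01 + 0.03 = 0.14.
P(Region=Central) = 0.01 + 0.07 + 0.02 + 0.09 = 0.19.
P(Region ∈ {South, West, Central}) = 0.23 + 0.14 + 0.19 = 0.56; P(Brand=E, Region ∈ {South, West, Central}) = 0.06 + 0.03 + 0.09 = 0.18.
P(Brand=E | Region ∈ {South, West, Central}) = 0.18/0.56 = 0.3214.

0.3214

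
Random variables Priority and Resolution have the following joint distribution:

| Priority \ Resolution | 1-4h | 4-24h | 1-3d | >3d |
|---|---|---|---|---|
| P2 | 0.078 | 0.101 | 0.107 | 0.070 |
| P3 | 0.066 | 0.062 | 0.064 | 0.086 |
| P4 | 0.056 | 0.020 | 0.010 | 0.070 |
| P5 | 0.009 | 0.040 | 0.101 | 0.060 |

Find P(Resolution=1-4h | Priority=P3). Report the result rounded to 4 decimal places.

0.2374

P(Priority=P3) = 0.066 + 0.062 + 0.064 + 0.086 = 0.278.
P(Resolution=1-4h | Priority=P3) = 0.066/0.278 = 0.2374.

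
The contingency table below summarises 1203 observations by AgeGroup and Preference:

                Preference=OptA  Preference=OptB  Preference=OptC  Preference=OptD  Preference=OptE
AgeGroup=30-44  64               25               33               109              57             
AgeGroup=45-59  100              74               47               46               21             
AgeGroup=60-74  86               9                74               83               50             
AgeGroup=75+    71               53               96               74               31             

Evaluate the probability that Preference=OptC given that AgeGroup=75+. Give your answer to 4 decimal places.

Total with AgeGroup=75+: 71 + 53 + 96 + 74 + 31 = 325.
P(Preference=OptC | AgeGroup=75+) = 96/325 = 0.2954.

0.2954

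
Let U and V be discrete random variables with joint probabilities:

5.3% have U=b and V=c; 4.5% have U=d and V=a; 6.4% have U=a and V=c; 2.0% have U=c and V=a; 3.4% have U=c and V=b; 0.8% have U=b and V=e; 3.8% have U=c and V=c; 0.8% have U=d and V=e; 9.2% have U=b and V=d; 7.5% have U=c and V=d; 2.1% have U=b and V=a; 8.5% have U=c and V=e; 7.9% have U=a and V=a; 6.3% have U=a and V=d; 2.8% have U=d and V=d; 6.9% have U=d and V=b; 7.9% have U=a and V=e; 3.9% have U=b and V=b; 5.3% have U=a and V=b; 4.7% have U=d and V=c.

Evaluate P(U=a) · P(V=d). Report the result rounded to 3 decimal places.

0.087

P(U=a) = 0.079 + 0.053 + 0.064 + 0.063 + 0.079 = 0.338.
P(V=d) = 0.063 + 0.092 + 0.075 + 0.028 = 0.258.
Product: 0.338 × 0.258 = 0.087.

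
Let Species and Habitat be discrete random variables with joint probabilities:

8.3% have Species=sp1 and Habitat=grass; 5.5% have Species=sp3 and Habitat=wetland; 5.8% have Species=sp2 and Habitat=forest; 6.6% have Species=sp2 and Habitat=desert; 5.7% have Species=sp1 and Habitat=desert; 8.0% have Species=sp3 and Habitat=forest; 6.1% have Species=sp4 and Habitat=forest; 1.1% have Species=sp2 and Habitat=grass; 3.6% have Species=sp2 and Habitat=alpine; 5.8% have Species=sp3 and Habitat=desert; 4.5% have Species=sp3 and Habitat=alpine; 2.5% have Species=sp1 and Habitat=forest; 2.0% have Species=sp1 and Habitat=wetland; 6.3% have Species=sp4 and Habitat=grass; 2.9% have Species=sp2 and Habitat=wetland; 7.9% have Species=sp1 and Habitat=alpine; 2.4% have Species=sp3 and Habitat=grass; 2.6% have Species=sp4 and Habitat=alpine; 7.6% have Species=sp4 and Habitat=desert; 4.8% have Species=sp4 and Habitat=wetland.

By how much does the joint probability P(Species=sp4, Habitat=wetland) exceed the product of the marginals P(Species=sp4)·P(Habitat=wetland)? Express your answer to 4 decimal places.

0.0064

P(Species=sp4) = 0.061 + 0.063 + 0.048 + 0.076 + 0.026 = 0.274.
P(Habitat=wetland) = 0.020 + 0.029 + 0.055 + 0.048 = 0.152.
P(Species=sp4, Habitat=wetland) − P(Species=sp4)P(Habitat=wetland) = 0.048 − 0.274×0.152 = 0.0064.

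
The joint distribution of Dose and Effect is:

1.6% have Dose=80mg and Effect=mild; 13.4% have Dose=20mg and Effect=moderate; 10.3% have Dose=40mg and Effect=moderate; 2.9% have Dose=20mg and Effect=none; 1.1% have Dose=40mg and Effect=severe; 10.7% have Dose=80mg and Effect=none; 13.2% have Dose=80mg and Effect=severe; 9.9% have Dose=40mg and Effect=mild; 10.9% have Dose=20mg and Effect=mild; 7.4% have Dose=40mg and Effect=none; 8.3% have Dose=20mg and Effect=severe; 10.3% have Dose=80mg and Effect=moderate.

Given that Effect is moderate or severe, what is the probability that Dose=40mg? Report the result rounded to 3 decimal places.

0.201

P(Effect=moderate) = 0.134 + 0.103 + 0.103 = 0.340.
P(Effect=severe) = 0.083 + 0.011 + 0.132 = 0.226.
P(Effect ∈ {moderate, severe}) = 0.340 + 0.226 = 0.566; P(Dose=40mg, Effect ∈ {moderate, severe}) = 0.103 + 0.011 = 0.114.
P(Dose=40mg | Effect ∈ {moderate, severe}) = 0.114/0.566 = 0.201.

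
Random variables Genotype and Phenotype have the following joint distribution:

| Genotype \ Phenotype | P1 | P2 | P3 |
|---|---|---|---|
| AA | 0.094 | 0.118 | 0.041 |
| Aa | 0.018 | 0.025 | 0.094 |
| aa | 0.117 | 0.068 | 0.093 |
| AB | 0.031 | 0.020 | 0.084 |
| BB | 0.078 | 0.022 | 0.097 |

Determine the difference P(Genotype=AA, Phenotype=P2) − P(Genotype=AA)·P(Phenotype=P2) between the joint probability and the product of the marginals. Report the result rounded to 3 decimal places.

0.054

P(Genotype=AA) = 0.094 + 0.118 + 0.041 = 0.253.
P(Phenotype=P2) = 0.118 + 0.025 + 0.068 + 0.020 + 0.022 = 0.253.
P(Genotype=AA, Phenotype=P2) − P(Genotype=AA)P(Phenotype=P2) = 0.118 − 0.253×0.253 = 0.054.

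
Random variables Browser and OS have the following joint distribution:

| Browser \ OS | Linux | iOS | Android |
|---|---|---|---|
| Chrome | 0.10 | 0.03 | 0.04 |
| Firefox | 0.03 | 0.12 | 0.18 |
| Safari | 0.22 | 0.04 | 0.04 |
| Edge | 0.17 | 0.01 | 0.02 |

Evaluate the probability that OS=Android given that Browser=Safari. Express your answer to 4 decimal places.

0.1333

P(Browser=Safari) = 0.22 + 0.04 + 0.04 = 0.30.
P(OS=Android | Browser=Safari) = 0.04/0.30 = 0.1333.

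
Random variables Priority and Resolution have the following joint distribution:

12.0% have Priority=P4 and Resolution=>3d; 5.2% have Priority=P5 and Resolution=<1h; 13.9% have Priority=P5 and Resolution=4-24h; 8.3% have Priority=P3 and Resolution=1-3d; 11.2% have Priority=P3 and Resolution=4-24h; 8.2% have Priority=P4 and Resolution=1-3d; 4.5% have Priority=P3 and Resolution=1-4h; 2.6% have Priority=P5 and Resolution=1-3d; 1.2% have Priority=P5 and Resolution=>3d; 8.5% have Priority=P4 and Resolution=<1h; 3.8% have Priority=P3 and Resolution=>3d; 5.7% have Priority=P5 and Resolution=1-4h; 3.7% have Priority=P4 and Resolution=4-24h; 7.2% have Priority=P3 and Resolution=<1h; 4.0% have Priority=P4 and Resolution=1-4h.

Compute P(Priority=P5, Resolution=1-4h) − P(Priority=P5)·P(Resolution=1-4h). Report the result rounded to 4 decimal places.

P(Priority=P5) = 0.052 + 0.057 + 0.139 + 0.026 + 0.012 = 0.286.
P(Resolution=1-4h) = 0.045 + 0.040 + 0.057 = 0.142.
P(Priority=P5, Resolution=1-4h) − P(Priority=P5)P(Resolution=1-4h) = 0.057 − 0.286×0.142 = 0.0164.

0.0164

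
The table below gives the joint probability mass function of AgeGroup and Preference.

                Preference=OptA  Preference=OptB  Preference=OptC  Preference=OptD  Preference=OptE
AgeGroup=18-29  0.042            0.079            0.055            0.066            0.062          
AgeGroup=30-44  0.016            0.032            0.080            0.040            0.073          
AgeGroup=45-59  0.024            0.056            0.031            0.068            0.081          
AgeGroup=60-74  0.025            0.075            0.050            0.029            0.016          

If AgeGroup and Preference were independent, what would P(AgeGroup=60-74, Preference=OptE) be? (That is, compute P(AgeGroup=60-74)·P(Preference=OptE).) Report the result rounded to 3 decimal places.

P(AgeGroup=60-74) = 0.025 + 0.075 + 0.050 + 0.029 + 0.016 = 0.195.
P(Preference=OptE) = 0.062 + 0.073 + 0.081 + 0.016 = 0.232.
Product: 0.195 × 0.232 = 0.045.

0.045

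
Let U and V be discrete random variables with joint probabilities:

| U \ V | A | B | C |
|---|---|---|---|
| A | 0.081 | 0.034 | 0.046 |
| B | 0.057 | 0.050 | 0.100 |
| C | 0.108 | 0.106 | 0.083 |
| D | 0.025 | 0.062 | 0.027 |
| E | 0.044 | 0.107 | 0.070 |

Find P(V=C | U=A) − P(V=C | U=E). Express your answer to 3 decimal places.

-0.031

P(U=A) = 0.081 + 0.034 + 0.046 = 0.161; P(V=C | U=A) = 0.046/0.161 = 0.2857.
P(U=E) = 0.044 + 0.107 + 0.070 = 0.221; P(V=C | U=E) = 0.070/0.221 = 0.3167.
Difference = -0.031.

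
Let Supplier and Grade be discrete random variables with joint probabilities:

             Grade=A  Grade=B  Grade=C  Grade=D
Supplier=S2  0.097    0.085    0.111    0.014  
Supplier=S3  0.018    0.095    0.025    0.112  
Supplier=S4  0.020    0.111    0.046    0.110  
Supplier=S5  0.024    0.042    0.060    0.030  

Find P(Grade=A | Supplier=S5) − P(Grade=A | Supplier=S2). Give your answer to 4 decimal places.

-0.1621

P(Supplier=S5) = 0.024 + 0.042 + 0.060 + 0.030 = 0.156; P(Grade=A | Supplier=S5) = 0.024/0.156 = 0.15385.
P(Supplier=S2) = 0.097 + 0.085 + 0.111 + 0.014 = 0.307; P(Grade=A | Supplier=S2) = 0.097/0.307 = 0.31596.
Difference = -0.1621.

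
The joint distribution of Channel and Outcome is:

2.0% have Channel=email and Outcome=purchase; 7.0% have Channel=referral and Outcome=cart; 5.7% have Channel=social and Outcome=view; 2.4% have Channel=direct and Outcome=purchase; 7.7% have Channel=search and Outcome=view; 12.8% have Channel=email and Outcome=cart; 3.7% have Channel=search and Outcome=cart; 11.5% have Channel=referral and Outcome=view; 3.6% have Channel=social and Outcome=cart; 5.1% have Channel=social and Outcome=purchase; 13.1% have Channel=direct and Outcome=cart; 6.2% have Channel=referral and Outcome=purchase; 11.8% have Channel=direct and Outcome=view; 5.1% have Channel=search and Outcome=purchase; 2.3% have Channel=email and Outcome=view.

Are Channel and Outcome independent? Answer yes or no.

P(Channel=email) = 0.171 and P(Outcome=cart) = 0.402, so their product is 0.06874, but P(Channel=email, Outcome=cart) = 0.128. Since these differ, Channel and Outcome are not independent.

no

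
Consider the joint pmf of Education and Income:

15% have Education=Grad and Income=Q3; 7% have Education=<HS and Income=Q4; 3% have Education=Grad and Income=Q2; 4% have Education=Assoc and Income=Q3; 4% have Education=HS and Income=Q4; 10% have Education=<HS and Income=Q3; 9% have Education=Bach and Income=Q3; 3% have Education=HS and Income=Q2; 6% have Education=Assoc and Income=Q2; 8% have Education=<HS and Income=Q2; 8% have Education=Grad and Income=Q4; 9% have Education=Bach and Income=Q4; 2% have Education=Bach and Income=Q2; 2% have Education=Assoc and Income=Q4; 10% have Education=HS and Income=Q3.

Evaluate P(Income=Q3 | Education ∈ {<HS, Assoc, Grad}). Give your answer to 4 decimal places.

P(Education=<HS) = 0.08 + 0.10 + 0.07 = 0.25.
P(Education=Assoc) = 0.06 + 0.04 + 0.02 = 0.12.
P(Education=Grad) = 0.03 + 0.15 + 0.08 = 0.26.
P(Education ∈ {<HS, Assoc, Grad}) = 0.25 + 0.12 + 0.26 = 0.63; P(Income=Q3, Education ∈ {<HS, Assoc, Grad}) = 0.10 + 0.04 + 0.15 = 0.29.
P(Income=Q3 | Education ∈ {<HS, Assoc, Grad}) = 0.29/0.63 = 0.4603.

0.4603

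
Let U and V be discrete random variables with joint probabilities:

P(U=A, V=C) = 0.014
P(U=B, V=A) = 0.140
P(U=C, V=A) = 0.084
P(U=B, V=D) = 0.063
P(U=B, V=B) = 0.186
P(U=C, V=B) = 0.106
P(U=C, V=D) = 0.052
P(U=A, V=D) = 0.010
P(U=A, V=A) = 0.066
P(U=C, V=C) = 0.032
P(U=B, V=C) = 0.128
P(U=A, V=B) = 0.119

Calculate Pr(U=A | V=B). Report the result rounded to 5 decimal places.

0.28954

P(V=B) = 0.119 + 0.186 + 0.106 = 0.411.
P(U=A | V=B) = 0.119/0.411 = 0.28954.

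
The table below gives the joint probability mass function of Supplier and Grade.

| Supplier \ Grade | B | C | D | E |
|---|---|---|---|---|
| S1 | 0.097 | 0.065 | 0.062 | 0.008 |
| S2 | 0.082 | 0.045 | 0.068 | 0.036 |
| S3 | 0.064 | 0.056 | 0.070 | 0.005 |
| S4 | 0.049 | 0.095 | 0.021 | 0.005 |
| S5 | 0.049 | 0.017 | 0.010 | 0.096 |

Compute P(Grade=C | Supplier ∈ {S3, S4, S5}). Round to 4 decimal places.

0.3128

P(Supplier=S3) = 0.064 + 0.056 + 0.070 + 0.005 = 0.195.
P(Supplier=S4) = 0.049 + 0.095 + 0.021 + 0.005 = 0.170.
P(Supplier=S5) = 0.049 + 0.017 + 0.010 + 0.096 = 0.172.
P(Supplier ∈ {S3, S4, S5}) = 0.195 + 0.170 + 0.172 = 0.537; P(Grade=C, Supplier ∈ {S3, S4, S5}) = 0.056 + 0.095 + 0.017 = 0.168.
P(Grade=C | Supplier ∈ {S3, S4, S5}) = 0.168/0.537 = 0.3128.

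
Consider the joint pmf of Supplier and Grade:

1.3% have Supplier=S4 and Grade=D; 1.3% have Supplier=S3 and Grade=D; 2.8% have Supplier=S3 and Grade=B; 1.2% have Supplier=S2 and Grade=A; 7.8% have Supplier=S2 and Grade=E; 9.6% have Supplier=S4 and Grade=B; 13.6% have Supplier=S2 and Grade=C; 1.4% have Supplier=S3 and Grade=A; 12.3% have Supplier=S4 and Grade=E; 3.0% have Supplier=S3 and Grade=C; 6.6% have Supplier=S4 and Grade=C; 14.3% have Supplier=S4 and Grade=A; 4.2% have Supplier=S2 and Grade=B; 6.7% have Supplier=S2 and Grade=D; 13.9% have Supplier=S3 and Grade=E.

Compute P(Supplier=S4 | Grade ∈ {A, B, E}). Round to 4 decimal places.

P(Grade=A) = 0.012 + 0.014 + 0.143 = 0.169.
P(Grade=B) = 0.042 + 0.028 + 0.096 = 0.166.
P(Grade=E) = 0.078 + 0.139 + 0.123 = 0.340.
P(Grade ∈ {A, B, E}) = 0.169 + 0.166 + 0.340 = 0.675; P(Supplier=S4, Grade ∈ {A, B, E}) = 0.143 + 0.096 + 0.123 = 0.362.
P(Supplier=S4 | Grade ∈ {A, B, E}) = 0.362/0.675 = 0.5363.

0.5363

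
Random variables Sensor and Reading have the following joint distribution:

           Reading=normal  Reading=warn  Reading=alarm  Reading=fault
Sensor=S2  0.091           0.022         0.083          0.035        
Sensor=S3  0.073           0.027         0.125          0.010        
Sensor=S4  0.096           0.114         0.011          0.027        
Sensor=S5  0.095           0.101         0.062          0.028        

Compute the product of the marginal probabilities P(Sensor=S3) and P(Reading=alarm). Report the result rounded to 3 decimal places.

0.066

P(Sensor=S3) = 0.073 + 0.027 + 0.125 + 0.010 = 0.235.
P(Reading=alarm) = 0.083 + 0.125 + 0.011 + 0.062 = 0.281.
Product: 0.235 × 0.281 = 0.066.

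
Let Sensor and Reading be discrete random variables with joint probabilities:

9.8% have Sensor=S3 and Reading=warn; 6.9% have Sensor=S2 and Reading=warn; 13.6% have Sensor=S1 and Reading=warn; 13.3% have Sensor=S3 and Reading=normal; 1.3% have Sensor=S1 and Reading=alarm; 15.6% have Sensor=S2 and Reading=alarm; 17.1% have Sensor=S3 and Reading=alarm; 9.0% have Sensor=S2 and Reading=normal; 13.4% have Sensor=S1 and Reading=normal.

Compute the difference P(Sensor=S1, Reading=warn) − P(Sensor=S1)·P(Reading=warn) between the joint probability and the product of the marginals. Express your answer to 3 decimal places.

P(Sensor=S1) = 0.134 + 0.136 + 0.013 = 0.283.
P(Reading=warn) = 0.136 + 0.069 + 0.098 = 0.303.
P(Sensor=S1, Reading=warn) − P(Sensor=S1)P(Reading=warn) = 0.136 − 0.283×0.303 = 0.050.

0.050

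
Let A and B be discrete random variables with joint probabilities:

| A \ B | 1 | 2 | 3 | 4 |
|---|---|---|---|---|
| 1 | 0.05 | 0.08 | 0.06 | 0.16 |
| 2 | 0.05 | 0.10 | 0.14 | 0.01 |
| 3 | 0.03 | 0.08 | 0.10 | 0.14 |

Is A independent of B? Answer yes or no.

P(A=2) = 0.30 and P(B=4) = 0.31, so their product is 0.0930, but P(A=2, B=4) = 0.01. Since these differ, A and B are not independent.

no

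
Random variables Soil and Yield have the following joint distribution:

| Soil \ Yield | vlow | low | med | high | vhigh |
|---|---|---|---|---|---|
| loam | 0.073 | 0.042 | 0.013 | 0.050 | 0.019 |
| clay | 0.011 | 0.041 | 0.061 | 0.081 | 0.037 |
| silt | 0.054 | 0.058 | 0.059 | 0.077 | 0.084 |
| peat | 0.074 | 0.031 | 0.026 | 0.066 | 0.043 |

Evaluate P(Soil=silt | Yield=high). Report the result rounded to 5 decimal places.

0.28102

P(Yield=high) = 0.050 + 0.081 + 0.077 + 0.066 = 0.274.
P(Soil=silt | Yield=high) = 0.077/0.274 = 0.28102.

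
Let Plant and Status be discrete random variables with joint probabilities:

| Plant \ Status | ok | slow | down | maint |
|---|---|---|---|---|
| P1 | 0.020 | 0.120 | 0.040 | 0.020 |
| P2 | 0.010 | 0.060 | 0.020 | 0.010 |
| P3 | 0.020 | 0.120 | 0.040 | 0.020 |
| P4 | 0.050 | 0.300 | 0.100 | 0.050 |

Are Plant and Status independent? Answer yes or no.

yes

Every cell satisfies P(Plant,Status) = P(Plant)·P(Status). For instance P(Plant=P4) = 0.500, P(Status=down) = 0.200, and 0.500×0.200 = 0.100 matches the joint entry. So Plant and Status are independent.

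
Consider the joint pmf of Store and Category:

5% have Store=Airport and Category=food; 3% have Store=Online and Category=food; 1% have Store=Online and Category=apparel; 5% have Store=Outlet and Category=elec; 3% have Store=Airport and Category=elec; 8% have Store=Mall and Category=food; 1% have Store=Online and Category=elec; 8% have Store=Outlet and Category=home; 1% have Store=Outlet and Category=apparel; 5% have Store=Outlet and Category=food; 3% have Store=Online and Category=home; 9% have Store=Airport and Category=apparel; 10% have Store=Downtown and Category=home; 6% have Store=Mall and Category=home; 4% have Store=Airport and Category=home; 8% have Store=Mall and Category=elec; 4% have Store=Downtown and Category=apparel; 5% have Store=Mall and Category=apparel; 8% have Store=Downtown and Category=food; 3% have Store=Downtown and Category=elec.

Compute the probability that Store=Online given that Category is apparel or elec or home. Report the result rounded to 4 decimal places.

0.0704

P(Category=apparel) = 0.04 + 0.05 + 0.09 + 0.01 + 0.01 = 0.20.
P(Category=elec) = 0.03 + 0.08 + 0.03 + 0.05 + 0.01 = 0.20.
P(Category=home) = 0.10 + 0.06 + 0.04 + 0.08 + 0.03 = 0.31.
P(Category ∈ {apparel, elec, home}) = 0.20 + 0.20 + 0.31 = 0.71; P(Store=Online, Category ∈ {apparel, elec, home}) = 0.01 + 0.01 + 0.03 = 0.05.
P(Store=Online | Category ∈ {apparel, elec, home}) = 0.05/0.71 = 0.0704.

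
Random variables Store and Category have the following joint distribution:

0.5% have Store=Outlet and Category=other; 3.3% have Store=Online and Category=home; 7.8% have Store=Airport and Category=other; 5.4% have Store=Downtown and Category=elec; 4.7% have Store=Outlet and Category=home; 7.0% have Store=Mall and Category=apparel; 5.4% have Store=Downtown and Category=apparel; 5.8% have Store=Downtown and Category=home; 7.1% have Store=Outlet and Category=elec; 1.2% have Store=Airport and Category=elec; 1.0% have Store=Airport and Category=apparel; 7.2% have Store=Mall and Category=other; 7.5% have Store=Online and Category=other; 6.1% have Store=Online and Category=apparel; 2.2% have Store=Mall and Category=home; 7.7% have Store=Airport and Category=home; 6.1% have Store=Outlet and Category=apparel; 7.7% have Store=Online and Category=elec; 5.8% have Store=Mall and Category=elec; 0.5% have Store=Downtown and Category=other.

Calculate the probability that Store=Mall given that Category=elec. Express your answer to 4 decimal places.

P(Category=elec) = 0.054 + 0.058 + 0.012 + 0.071 + 0.077 = 0.272.
P(Store=Mall | Category=elec) = 0.058/0.272 = 0.2132.

0.2132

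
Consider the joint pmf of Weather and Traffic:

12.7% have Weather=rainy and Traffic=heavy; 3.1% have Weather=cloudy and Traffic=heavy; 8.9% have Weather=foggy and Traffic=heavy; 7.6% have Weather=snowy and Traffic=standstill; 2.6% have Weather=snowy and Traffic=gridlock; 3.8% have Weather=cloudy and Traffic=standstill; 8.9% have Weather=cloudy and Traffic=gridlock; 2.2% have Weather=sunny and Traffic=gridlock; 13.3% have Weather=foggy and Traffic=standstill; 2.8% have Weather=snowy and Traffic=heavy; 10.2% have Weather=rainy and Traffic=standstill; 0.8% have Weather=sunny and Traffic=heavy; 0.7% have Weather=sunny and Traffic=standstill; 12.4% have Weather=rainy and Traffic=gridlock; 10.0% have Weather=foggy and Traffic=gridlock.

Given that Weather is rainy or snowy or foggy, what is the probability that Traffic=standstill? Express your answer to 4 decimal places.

0.3863

P(Weather=rainy) = 0.127 + 0.124 + 0.102 = 0.353.
P(Weather=snowy) = 0.028 + 0.026 + 0.076 = 0.130.
P(Weather=foggy) = 0.089 + 0.100 + 0.133 = 0.322.
P(Weather ∈ {rainy, snowy, foggy}) = 0.353 + 0.130 + 0.322 = 0.805; P(Traffic=standstill, Weather ∈ {rainy, snowy, foggy}) = 0.102 + 0.076 + 0.133 = 0.311.
P(Traffic=standstill | Weather ∈ {rainy, snowy, foggy}) = 0.311/0.805 = 0.3863.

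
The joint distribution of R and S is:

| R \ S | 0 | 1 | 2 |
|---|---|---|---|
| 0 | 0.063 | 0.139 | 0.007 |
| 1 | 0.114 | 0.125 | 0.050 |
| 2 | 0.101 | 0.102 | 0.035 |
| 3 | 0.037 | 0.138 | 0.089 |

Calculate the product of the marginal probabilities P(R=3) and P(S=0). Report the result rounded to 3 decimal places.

0.083

P(R=3) = 0.037 + 0.138 + 0.089 = 0.264.
P(S=0) = 0.063 + 0.114 + 0.101 + 0.037 = 0.315.
Product: 0.264 × 0.315 = 0.083.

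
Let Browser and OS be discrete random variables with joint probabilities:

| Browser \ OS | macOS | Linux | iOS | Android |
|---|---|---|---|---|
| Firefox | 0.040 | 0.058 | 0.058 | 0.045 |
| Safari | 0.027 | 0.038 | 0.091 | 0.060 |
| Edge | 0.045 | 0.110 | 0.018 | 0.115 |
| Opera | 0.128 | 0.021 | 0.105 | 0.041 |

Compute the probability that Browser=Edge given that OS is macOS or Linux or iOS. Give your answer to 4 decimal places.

0.2341

P(OS=macOS) = 0.040 + 0.027 + 0.045 + 0.128 = 0.240.
P(OS=Linux) = 0.058 + 0.038 + 0.110 + 0.021 = 0.227.
P(OS=iOS) = 0.058 + 0.091 + 0.018 + 0.105 = 0.272.
P(OS ∈ {macOS, Linux, iOS}) = 0.240 + 0.227 + 0.272 = 0.739; P(Browser=Edge, OS ∈ {macOS, Linux, iOS}) = 0.045 + 0.110 + 0.018 = 0.173.
P(Browser=Edge | OS ∈ {macOS, Linux, iOS}) = 0.173/0.739 = 0.2341.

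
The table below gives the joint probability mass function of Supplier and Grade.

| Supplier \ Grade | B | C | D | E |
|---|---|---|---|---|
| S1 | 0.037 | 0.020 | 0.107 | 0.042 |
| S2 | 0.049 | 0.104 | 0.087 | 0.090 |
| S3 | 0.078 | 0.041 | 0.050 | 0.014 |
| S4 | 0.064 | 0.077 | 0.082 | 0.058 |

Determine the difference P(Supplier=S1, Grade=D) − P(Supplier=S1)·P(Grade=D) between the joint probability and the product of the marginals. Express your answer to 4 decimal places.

0.0398

P(Supplier=S1) = 0.037 + 0.020 + 0.107 + 0.042 = 0.206.
P(Grade=D) = 0.107 + 0.087 + 0.050 + 0.082 = 0.326.
P(Supplier=S1, Grade=D) − P(Supplier=S1)P(Grade=D) = 0.107 − 0.206×0.326 = 0.0398.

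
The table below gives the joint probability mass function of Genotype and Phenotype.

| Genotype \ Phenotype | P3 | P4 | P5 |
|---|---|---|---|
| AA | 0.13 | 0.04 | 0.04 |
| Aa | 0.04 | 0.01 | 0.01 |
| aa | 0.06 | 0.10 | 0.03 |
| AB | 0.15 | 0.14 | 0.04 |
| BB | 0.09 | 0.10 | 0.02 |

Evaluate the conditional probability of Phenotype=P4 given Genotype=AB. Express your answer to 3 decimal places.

0.424

P(Genotype=AB) = 0.15 + 0.14 + 0.04 = 0.33.
P(Phenotype=P4 | Genotype=AB) = 0.14/0.33 = 0.424.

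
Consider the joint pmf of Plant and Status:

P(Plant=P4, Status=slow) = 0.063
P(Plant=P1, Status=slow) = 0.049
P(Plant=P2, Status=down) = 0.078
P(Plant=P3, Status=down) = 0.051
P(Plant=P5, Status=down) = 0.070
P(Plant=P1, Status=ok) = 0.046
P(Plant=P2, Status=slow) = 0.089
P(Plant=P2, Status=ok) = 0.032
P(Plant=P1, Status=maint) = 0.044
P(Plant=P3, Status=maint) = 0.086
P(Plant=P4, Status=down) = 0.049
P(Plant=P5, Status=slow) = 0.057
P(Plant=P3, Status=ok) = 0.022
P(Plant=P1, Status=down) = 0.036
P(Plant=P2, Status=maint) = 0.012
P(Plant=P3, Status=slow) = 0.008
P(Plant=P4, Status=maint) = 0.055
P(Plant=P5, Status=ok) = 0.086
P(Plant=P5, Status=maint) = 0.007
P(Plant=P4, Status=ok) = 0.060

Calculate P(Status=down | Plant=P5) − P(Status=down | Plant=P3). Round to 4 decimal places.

P(Plant=P5) = 0.086 + 0.057 + 0.070 + 0.007 = 0.220; P(Status=down | Plant=P5) = 0.070/0.220 = 0.31818.
P(Plant=P3) = 0.022 + 0.008 + 0.051 + 0.086 = 0.167; P(Status=down | Plant=P3) = 0.051/0.167 = 0.30539.
Difference = 0.0128.

0.0128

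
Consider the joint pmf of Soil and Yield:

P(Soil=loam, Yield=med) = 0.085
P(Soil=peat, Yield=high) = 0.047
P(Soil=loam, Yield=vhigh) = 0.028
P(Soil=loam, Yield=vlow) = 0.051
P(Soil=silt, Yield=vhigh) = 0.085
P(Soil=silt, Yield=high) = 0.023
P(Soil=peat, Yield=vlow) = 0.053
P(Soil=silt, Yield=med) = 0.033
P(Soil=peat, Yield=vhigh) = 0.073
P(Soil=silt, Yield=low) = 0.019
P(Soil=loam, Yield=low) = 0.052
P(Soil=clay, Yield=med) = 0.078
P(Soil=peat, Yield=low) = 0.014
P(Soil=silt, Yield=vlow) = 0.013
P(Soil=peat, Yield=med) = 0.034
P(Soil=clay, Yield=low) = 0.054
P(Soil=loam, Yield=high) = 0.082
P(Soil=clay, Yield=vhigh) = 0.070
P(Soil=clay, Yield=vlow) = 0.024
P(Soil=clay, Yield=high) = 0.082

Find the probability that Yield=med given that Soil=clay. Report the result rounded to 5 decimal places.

0.25325

P(Soil=clay) = 0.024 + 0.054 + 0.078 + 0.082 + 0.070 = 0.308.
P(Yield=med | Soil=clay) = 0.078/0.308 = 0.25325.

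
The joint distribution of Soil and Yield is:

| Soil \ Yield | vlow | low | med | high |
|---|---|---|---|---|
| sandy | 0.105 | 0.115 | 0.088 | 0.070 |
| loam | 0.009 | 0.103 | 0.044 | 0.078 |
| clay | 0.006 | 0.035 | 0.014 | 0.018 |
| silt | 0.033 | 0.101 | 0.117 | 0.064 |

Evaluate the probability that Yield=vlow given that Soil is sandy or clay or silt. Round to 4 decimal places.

P(Soil=sandy) = 0.105 + 0.115 + 0.088 + 0.070 = 0.378.
P(Soil=clay) = 0.006 + 0.035 + 0.014 + 0.018 = 0.073.
P(Soil=silt) = 0.033 + 0.101 + 0.117 + 0.064 = 0.315.
P(Soil ∈ {sandy, clay, silt}) = 0.378 + 0.073 + 0.315 = 0.766; P(Yield=vlow, Soil ∈ {sandy, clay, silt}) = 0.105 + 0.006 + 0.033 = 0.144.
P(Yield=vlow | Soil ∈ {sandy, clay, silt}) = 0.144/0.766 = 0.1880.

0.1880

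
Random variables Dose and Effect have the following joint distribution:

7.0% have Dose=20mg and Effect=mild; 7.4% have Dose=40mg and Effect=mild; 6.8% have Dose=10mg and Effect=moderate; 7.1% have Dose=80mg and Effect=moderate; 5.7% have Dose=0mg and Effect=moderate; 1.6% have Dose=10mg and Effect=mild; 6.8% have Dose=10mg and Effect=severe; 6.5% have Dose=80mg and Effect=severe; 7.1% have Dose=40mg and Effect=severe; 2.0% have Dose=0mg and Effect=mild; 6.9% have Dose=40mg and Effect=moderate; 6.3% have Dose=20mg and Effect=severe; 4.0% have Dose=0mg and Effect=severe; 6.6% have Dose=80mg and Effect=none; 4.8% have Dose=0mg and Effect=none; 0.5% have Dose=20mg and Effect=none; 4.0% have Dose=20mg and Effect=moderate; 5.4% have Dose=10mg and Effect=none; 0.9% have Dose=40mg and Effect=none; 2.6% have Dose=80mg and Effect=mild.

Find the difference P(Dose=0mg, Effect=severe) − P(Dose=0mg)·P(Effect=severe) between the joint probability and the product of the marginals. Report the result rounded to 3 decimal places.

-0.011

P(Dose=0mg) = 0.048 + 0.020 + 0.057 + 0.040 = 0.165.
P(Effect=severe) = 0.040 + 0.068 + 0.063 + 0.071 + 0.065 = 0.307.
P(Dose=0mg, Effect=severe) − P(Dose=0mg)P(Effect=severe) = 0.040 − 0.165×0.307 = -0.011.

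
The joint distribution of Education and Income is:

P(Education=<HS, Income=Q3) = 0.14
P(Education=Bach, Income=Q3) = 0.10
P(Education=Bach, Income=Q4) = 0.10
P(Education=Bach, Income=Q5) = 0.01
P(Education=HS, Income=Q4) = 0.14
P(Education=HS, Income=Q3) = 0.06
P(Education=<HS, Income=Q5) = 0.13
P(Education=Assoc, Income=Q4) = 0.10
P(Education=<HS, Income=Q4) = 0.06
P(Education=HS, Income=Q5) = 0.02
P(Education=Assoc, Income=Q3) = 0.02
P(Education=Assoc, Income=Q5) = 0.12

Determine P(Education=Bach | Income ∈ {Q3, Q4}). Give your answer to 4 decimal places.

P(Income=Q3) = 0.14 + 0.06 + 0.02 + 0.10 = 0.32.
P(Income=Q4) = 0.06 + 0.14 + 0.10 + 0.10 = 0.40.
P(Income ∈ {Q3, Q4}) = 0.32 + 0.40 = 0.72; P(Education=Bach, Income ∈ {Q3, Q4}) = 0.10 + 0.10 = 0.20.
P(Education=Bach | Income ∈ {Q3, Q4}) = 0.20/0.72 = 0.2778.

0.2778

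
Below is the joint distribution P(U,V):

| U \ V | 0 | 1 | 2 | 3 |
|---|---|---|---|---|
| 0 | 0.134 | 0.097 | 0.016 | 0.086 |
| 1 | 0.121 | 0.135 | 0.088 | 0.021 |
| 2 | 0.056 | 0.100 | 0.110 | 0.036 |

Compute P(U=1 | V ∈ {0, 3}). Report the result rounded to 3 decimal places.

P(V=0) = 0.134 + 0.121 + 0.056 = 0.311.
P(V=3) = 0.086 + 0.021 + 0.036 = 0.143.
P(V ∈ {0, 3}) = 0.311 + 0.143 = 0.454; P(U=1, V ∈ {0, 3}) = 0.121 + 0.021 = 0.142.
P(U=1 | V ∈ {0, 3}) = 0.142/0.454 = 0.313.

0.313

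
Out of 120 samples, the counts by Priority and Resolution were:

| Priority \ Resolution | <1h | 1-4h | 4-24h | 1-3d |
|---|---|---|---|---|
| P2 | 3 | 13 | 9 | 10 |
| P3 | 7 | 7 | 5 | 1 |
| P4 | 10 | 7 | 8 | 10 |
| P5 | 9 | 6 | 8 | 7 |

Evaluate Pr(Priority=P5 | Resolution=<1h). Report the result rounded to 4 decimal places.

Total with Resolution=<1h: 3 + 7 + 10 + 9 = 29.
P(Priority=P5 | Resolution=<1h) = 9/29 = 0.3103.

0.3103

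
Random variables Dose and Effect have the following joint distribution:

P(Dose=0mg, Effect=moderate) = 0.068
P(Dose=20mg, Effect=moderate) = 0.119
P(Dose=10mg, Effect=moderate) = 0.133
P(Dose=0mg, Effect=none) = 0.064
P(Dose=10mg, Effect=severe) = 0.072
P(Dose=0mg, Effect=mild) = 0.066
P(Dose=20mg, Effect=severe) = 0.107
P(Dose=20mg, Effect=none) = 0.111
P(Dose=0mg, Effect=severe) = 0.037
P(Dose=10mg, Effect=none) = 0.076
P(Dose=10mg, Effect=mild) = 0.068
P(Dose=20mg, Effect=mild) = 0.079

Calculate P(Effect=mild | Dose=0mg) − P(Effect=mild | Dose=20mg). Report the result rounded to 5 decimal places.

0.09095

P(Dose=0mg) = 0.064 + 0.066 + 0.068 + 0.037 = 0.235; P(Effect=mild | Dose=0mg) = 0.066/0.235 = 0.280851.
P(Dose=20mg) = 0.111 + 0.079 + 0.119 + 0.107 = 0.416; P(Effect=mild | Dose=20mg) = 0.079/0.416 = 0.189904.
Difference = 0.09095.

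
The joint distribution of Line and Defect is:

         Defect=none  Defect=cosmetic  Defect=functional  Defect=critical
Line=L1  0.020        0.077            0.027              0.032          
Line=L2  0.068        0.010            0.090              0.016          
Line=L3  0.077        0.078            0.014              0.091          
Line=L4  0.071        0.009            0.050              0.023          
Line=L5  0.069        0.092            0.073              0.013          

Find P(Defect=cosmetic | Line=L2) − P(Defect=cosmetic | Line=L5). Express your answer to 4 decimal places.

-0.3181

P(Line=L2) = 0.068 + 0.010 + 0.090 + 0.016 = 0.184; P(Defect=cosmetic | Line=L2) = 0.010/0.184 = 0.05435.
P(Line=L5) = 0.069 + 0.092 + 0.073 + 0.013 = 0.247; P(Defect=cosmetic | Line=L5) = 0.092/0.247 = 0.37247.
Difference = -0.3181.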